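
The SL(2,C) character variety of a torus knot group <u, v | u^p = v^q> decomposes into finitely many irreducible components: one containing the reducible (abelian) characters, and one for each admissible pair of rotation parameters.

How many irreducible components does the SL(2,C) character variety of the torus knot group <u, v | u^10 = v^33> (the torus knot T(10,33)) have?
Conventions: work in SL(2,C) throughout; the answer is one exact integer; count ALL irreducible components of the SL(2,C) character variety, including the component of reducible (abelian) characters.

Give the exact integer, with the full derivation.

145

Gamma = < u, v | u^10 = v^33 > (torus knot T(10,33)); the central element u^10 = v^33 acts as +I or -I in any irreducible SL(2,C) representation.
So on each irreducible component the traces are pinned: tr(u) = 2*cos(pi*alpha/10) with 1 <= alpha <= 9, tr(v) = 2*cos(pi*beta/33) with 1 <= beta <= 32.
The two central values (-1)^alpha I and (-1)^beta I must be the same matrix, so alpha and beta share a parity.
Counting: 5 odd alphas x 16 odd betas + 4 even alphas x 16 even betas = 80 + 64 = 144.
Total: 144 irreducible-character components + 1 reducible (abelian) component = 145.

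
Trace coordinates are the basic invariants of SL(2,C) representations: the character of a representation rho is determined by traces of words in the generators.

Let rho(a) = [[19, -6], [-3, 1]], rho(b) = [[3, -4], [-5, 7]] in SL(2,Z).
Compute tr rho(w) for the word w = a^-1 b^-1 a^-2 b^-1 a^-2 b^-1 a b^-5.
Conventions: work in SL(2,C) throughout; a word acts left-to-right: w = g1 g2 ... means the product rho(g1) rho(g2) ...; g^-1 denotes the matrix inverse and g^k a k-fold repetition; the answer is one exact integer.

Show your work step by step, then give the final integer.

rho(a^-1) = [[1, 6], [3, 19]]
... * rho(b^-1) = [[7, 4], [5, 3]]  ->  [[37, 22], [116, 69]]
... * rho(a^-1) = [[1, 6], [3, 19]]  ->  [[103, 640], [323, 2007]]
... * rho(a^-1) = [[1, 6], [3, 19]]  ->  [[2023, 12778], [6344, 40071]]
... * rho(b^-1) = [[7, 4], [5, 3]]  ->  [[78051, 46426], [244763, 145589]]
... * rho(a^-1) = [[1, 6], [3, 19]]  ->  [[217329, 1350400], [681530, 4234769]]
... * rho(a^-1) = [[1, 6], [3, 19]]  ->  [[4268529, 26961574], [13385837, 84549791]]
... * rho(b^-1) = [[7, 4], [5, 3]]  ->  [[164687573, 97958838], [516449814, 307192721]]
... * rho(a) = [[19, -6], [-3, 1]]  ->  [[2835187373, -890166600], [8890968303, -2791506163]]
... * rho(b^-1) = [[7, 4], [5, 3]]  ->  [[15395478611, 8670249692], [48279247306, 27189354723]]
... * rho(b^-1) = [[7, 4], [5, 3]]  ->  [[151119598737, 87592663520], [473901504757, 274685053393]]
... * rho(b^-1) = [[7, 4], [5, 3]]  ->  [[1495800508759, 867256385508], [4690735800264, 2719661179207]]
... * rho(b^-1) = [[7, 4], [5, 3]]  ->  [[14806885488853, 8584971191560], [46433456497883, 26921926738677]]
... * rho(b^-1) = [[7, 4], [5, 3]]  ->  [[146573054379771, 84982455530092], [459643829178566, 266499606207563]]
tr = 146573054379771 + 266499606207563 = 413072660587334

413072660587334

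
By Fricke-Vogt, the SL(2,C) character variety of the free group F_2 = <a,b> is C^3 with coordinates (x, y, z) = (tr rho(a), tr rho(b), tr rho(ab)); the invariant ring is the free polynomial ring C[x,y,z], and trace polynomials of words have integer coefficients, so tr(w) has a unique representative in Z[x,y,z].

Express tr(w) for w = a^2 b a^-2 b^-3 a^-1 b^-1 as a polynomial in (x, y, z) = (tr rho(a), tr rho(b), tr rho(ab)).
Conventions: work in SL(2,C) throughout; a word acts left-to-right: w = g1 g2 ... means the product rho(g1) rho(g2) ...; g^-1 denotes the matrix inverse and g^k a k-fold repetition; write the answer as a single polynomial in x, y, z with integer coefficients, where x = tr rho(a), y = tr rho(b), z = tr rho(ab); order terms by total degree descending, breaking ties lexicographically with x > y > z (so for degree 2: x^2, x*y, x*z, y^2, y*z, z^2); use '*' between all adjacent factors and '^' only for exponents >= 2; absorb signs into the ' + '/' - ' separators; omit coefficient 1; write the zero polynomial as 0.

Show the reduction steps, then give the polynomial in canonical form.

-x^3*y^3*z^2 + 2*x^4*y^2*z + x^2*y^4*z + x^2*y^2*z^3 - x^5*y - x^3*y^3 - x^4*z - 6*x^2*y^2*z - x^2*z^3 + 5*x^3*y + x*y^3 + x*y*z^2 + 4*x^2*z + y^2*z - 5*x*y - z

next, tr(a^2) = tr(a) tr(a) - tr(1)   [square of a] = x^2 - 2
and tr(a b a) = tr(a) tr(b a) - tr(b)   [square of a] = x*z - y
next, tr(a^2 b a) = tr(a) tr(a b a) - tr(a b)   [square of a] = x^2*z - x*y - z
tr(b a b a) = tr(a b) tr(a b) - tr(1)   [split at a repeated a] = z^2 - 2
tr(b a b) = tr(b) tr(a b) - tr(a)   [square of b] = y*z - x
next, tr(a^2 b a b) = tr(a) tr(b a b a) - tr(b a b)   [square of a] = x*z^2 - y*z - x
tr(b^-1 a^2 b a) = tr(a^2 b a) tr(b) - tr(a^2 b a b)   [inverse elimination on b] = x^2*y*z - x*y^2 - x*z^2 + x
and tr(a^2 b a^-1 b^-1) = tr(b^-1 a^2 b) tr(a) - tr(b^-1 a^2 b a)   [inverse elimination on a] = -x^2*y*z + x^3 + x*y^2 + x*z^2 - 3*x
tr(a^2 b a^-1 b^-2) = tr(a^2 b a^-1 b^-1) tr(b) - tr(a^2 b a^-1)   [inverse elimination on b] = -x^2*y^2*z + x^3*y + x*y^3 + x*y*z^2 - 3*x*y - z
next, tr(a^-1 b^-3 a^2 b) = tr(a^2 b a^-1 b^-2) tr(b) - tr(a^2 b a^-1 b^-1)   [inverse elimination on b] = -x^2*y^3*z + x^3*y^2 + x*y^4 + x*y^2*z^2 + x^2*y*z - x^3 - 4*x*y^2 - x*z^2 - y*z + 3*x
and tr(a^2 b^-1) = tr(a^2) tr(b) - tr(a^2 b)   [inverse elimination on b] = x^2*y - x*z - y
tr(b^-2 a^2) = tr(a^2 b^-1) tr(b) - tr(a^2)   [inverse elimination on b] = x^2*y^2 - x*y*z - x^2 - y^2 + 2
tr(b^-2 a^2 b a^-2 b^-1) = tr(a^-1 b^-3 a^2 b) tr(a) - tr(a^-1 b^-3 a^2 b a)   [inverse elimination on a] = -x^3*y^3*z + x^4*y^2 + x^2*y^4 + x^2*y^2*z^2 + x^3*y*z - x^4 - 5*x^2*y^2 - x^2*z^2 + 4*x^2 + y^2 - 2
tr(b^-2 a^2 b a^-2) = tr(a^-1 b^-2 a^2 b) tr(a) - tr(a^-1 b^-2 a^2 b a)   [inverse elimination on a] = -x^3*y^2*z + x^4*y + x^2*y^3 + x^2*y*z^2 - 4*x^2*y + y
tr(b^-1 a^2 b a^-2 b^-3) = tr(b^-2 a^2 b a^-2 b^-1) tr(b) - tr(b^-2 a^2 b a^-2)   [inverse elimination on b] = -x^3*y^4*z + x^4*y^3 + x^2*y^5 + x^2*y^3*z^2 + 2*x^3*y^2*z - 2*x^4*y - 6*x^2*y^3 - 2*x^2*y*z^2 + 8*x^2*y + y^3 - 3*y
tr(a^3) = tr(a) tr(a^2) - tr(a)   [square of a] = x^3 - 3*x
tr(a^2 b^-1 a) = tr(a^3) tr(b) - tr(a^3 b)   [inverse elimination on b] = x^3*y - x^2*z - 2*x*y + z
and tr(a^2 b^-1 a b) = tr(a b a^2) tr(b) - tr(a b a^2 b)   [inverse elimination on b] = x^2*y*z - x*y^2 - x*z^2 + x
next, tr(b^-1 a b^-1 a^2) = tr(a^2 b^-1 a) tr(b) - tr(a^2 b^-1 a b)   [inverse elimination on b] = x^3*y^2 - 2*x^2*y*z - x*y^2 + x*z^2 + y*z - x
next, tr(a^2 b a^2) = tr(a) tr(a b a^2) - tr(a b a)   [square of a] = x^3*z - x^2*y - 2*x*z + y
and tr(b^2) = tr(b) tr(b) - tr(1)   [square of b] = y^2 - 2
and tr(b a^2 b) = tr(a) tr(b^2 a) - tr(b^2)   [square of a] = x*y*z - x^2 - y^2 + 2
and tr(a^2 b a^2 b) = tr(a) tr(b a^2 b a) - tr(b a^2 b)   [square of a] = x^2*z^2 - 2*x*y*z + y^2 - 2
tr(a b^-1 a^2 b a) = tr(a^2 b a^2) tr(b) - tr(a^2 b a^2 b)   [inverse elimination on b] = x^3*y*z - x^2*y^2 - x^2*z^2 + 2
next, tr(a^2 b a b a) = tr(a) tr(b a b a^2) - tr(b a b a)   [square of a] = x^2*z^2 - x*y*z - x^2 - z^2 + 2
tr(b a b a b a) = tr(a b a b) tr(a b) - tr(b a)   [split at a repeated a] = z^3 - 3*z
tr(b a b a b) = tr(b) tr(a b a b) - tr(a b a)   [square of b] = y*z^2 - x*z - y
next, tr(a^2 b a b a b) = tr(a) tr(b a b a b a) - tr(b a b a b)   [square of a] = x*z^3 - y*z^2 - 2*x*z + y
tr(a b^-1 a^2 b a b) = tr(a^2 b a b a) tr(b) - tr(a^2 b a b a b)   [inverse elimination on b] = x^2*y*z^2 - x*y^2*z - x*z^3 - x^2*y + 2*x*z + y
and tr(a b^-1 a^2 b a b^-1) = tr(a b^-1 a^2 b a) tr(b) - tr(a b^-1 a^2 b a b)   [inverse elimination on b] = x^3*y^2*z - x^2*y^3 - 2*x^2*y*z^2 + x*y^2*z + x*z^3 + x^2*y - 2*x*z + y
tr(b^-2 a b^-1 a^2 b a) = tr(a b^-1 a^2 b a b^-1) tr(b) - tr(a b^-1 a^2 b a)   [inverse elimination on b] = x^3*y^3*z - x^2*y^4 - 2*x^2*y^2*z^2 - x^3*y*z + x*y^3*z + x*y*z^3 + 2*x^2*y^2 + x^2*z^2 - 2*x*y*z + y^2 - 2
and tr(b^-2 a b^-1 a^2 b a^-1) = tr(b^-2 a b^-1 a^2 b) tr(a) - tr(b^-2 a b^-1 a^2 b a)   [inverse elimination on a] = -x^3*y^3*z + x^4*y^2 + x^2*y^4 + 2*x^2*y^2*z^2 - x^3*y*z - x*y^3*z - x*y*z^3 - 3*x^2*y^2 + 3*x*y*z - x^2 - y^2 + 2
next, tr(a b^-1 a^2 b a^-2 b^-2) = tr(b^-2 a b^-1 a^2 b a^-1) tr(a) - tr(b^-2 a b^-1 a^2 b)   [inverse elimination on a] = -x^4*y^3*z + x^5*y^2 + x^3*y^4 + 2*x^3*y^2*z^2 - x^4*y*z - x^2*y^3*z - x^2*y*z^3 - 4*x^3*y^2 + 5*x^2*y*z - x^3 - x*z^2 - y*z + 3*x
next, tr(a^2 b^2 a) = tr(a) tr(a b^2 a) - tr(a b^2)   [square of a] = x^2*y*z - x^3 - x*y^2 - y*z + 3*x
tr(b^2 a b) = tr(b) tr(b a b) - tr(b a)   [square of b] = y^2*z - x*y - z
tr(a^2 b^2 a b) = tr(a) tr(b^2 a b a) - tr(b^2 a b)   [square of a] = x*y*z^2 - x^2*z - y^2*z + z
tr(b a b^-1 a^2 b) = tr(a^2 b^2 a) tr(b) - tr(a^2 b^2 a b)   [inverse elimination on b] = x^2*y^2*z - x^3*y - x*y^3 - x*y*z^2 + x^2*z + 3*x*y - z
next, tr(a b^-1 a^2 b a^-1 b) = tr(b a b^-1 a^2 b) tr(a) - tr(b a b^-1 a^2 b a)   [inverse elimination on a] = x^3*y^2*z - x^4*y - x^2*y^3 - 2*x^2*y*z^2 + x^3*z + x*y^2*z + x*z^3 + 4*x^2*y - 3*x*z - y
next, tr(b^-1 a b^-1 a^2 b a^-1) = tr(a b^-1 a^2 b a^-1) tr(b) - tr(a b^-1 a^2 b a^-1 b)   [inverse elimination on b] = -x^3*y^2*z + x^4*y + x^2*y^3 + 2*x^2*y*z^2 - x^3*z - x*y^2*z - x*z^3 - 3*x^2*y + 3*x*z - y
tr(a b^-1 a^2 b a^-2 b^-1) = tr(b^-1 a b^-1 a^2 b a^-1) tr(a) - tr(b^-1 a b^-1 a^2 b)   [inverse elimination on a] = -x^4*y^2*z + x^5*y + x^3*y^3 + 2*x^3*y*z^2 - x^4*z - x^2*y^2*z - x^2*z^3 - 4*x^3*y + 4*x^2*z + x*y - z
tr(b^-1 a^2 b a^-2 b^-3 a) = tr(a b^-1 a^2 b a^-2 b^-2) tr(b) - tr(a b^-1 a^2 b a^-2 b^-1)   [inverse elimination on b] = -x^4*y^4*z + x^5*y^3 + x^3*y^5 + 2*x^3*y^3*z^2 - x^2*y^4*z - x^2*y^2*z^3 - x^5*y - 5*x^3*y^3 - 2*x^3*y*z^2 + x^4*z + 6*x^2*y^2*z + x^2*z^3 + 3*x^3*y - x*y*z^2 - 4*x^2*z - y^2*z + 2*x*y + z
next, tr(a^2 b a^-2 b^-3 a^-1 b^-1) = tr(b^-1 a^2 b a^-2 b^-3) tr(a) - tr(b^-1 a^2 b a^-2 b^-3 a)   [inverse elimination on a] = -x^3*y^3*z^2 + 2*x^4*y^2*z + x^2*y^4*z + x^2*y^2*z^3 - x^5*y - x^3*y^3 - x^4*z - 6*x^2*y^2*z - x^2*z^3 + 5*x^3*y + x*y^3 + x*y*z^2 + 4*x^2*z + y^2*z - 5*x*y - z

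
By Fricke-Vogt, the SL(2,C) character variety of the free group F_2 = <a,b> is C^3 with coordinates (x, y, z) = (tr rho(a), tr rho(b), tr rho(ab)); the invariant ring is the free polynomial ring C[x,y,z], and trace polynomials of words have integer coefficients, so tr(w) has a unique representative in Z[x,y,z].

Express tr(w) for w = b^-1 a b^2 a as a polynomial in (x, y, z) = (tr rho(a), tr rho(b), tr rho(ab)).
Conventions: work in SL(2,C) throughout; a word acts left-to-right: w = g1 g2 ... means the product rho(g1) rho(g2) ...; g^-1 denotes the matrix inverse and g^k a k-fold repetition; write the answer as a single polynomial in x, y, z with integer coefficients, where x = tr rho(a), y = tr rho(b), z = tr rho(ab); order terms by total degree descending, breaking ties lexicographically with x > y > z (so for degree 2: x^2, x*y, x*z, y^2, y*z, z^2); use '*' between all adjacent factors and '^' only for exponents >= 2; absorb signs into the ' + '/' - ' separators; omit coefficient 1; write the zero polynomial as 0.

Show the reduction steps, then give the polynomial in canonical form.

x*y^2*z - x^2*y - y^3 - y*z^2 + x*z + 3*y

trace(b^2 a) = trace(b)*trace(a b) - trace(a) = y*z - x
trace(b^2) = trace(b)*trace(b) - trace(1) = y^2 - 2
trace(a b^2 a) = trace(a)*trace(b^2 a) - trace(b^2) = x*y*z - x^2 - y^2 + 2
trace(a b a b) = trace(b a)*trace(b a) - trace(1)   [split at repeated b] = z^2 - 2
trace(a b a) = trace(a)*trace(b a) - trace(b) = x*z - y
trace(a b^2 a b) = trace(b)*trace(a b a b) - trace(a b a) = y*z^2 - x*z - y
trace(b^-1 a b^2 a) = trace(a b^2 a)*trace(b) - trace(a b^2 a b) = x*y^2*z - x^2*y - y^3 - y*z^2 + x*z + 3*y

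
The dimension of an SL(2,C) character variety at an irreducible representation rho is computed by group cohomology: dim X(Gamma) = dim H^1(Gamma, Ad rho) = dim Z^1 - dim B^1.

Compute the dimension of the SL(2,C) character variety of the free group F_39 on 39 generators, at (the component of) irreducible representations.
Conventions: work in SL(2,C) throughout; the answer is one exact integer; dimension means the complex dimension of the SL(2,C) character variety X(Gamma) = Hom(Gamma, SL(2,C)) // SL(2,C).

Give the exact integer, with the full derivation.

114

The free group F_39: 39 generators, no relators.
A cocycle picks one sl_2 vector per generator freely, giving dim Z^1 = 3*39 = 117.
Irreducibility makes the coboundary map sl_2 -> Z^1 injective (trivial centralizer), so dim B^1 = 3.
Therefore dim X = 117 - 3 = 114.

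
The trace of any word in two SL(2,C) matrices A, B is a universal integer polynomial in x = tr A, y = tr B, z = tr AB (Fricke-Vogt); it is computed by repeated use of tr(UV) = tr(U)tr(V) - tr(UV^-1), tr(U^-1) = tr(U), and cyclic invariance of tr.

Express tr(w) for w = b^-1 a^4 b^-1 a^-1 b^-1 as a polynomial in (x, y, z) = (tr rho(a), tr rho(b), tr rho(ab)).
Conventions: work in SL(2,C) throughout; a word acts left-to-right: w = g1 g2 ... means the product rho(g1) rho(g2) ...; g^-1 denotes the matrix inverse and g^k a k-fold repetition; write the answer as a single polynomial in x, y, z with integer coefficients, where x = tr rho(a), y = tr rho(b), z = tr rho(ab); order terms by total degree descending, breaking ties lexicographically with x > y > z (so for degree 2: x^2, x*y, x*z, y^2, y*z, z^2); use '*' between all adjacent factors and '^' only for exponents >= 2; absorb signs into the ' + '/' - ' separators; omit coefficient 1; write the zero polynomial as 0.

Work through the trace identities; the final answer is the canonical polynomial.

trace(a^2) = trace(a) trace(a) - trace(1)  (reduce the a square) = x^2 - 2
trace(a^3) = trace(a) trace(a^2) - trace(a)  (reduce the a square) = x^3 - 3*x
trace(b a^2) = trace(a) trace(b a) - trace(b)  (reduce the a square) = x*z - y
trace(a^3 b) = trace(a) trace(b a^2) - trace(b a)  (reduce the a square) = x^2*z - x*y - z
trace(b^-1 a^3) = trace(a^3) trace(b) - trace(a^3 b)  (eliminate b^-1) = x^3*y - x^2*z - 2*x*y + z
trace(a^4) = trace(a) trace(a^3) - trace(a^2)  (reduce the a square) = x^4 - 4*x^2 + 2
trace(b a^4) = trace(a) trace(a b a^2) - trace(a b a)  (reduce the a square) = x^3*z - x^2*y - 2*x*z + y
trace(a^4 b a) = trace(a) trace(b a^4) - trace(b a^3)  (reduce the a square) = x^4*z - x^3*y - 3*x^2*z + 2*x*y + z
trace(b a b a) = trace(a b) trace(a b) - trace(1)  (split on a) = z^2 - 2
trace(b a b) = trace(b) trace(a b) - trace(a)  (reduce the b square) = y*z - x
trace(a b a b a) = trace(a) trace(b a b a) - trace(b a b)  (reduce the a square) = x*z^2 - y*z - x
trace(a^2 b a b a) = trace(a) trace(a b a b a) - trace(a b a b)  (reduce the a square) = x^2*z^2 - x*y*z - x^2 - z^2 + 2
trace(a^4 b a b) = trace(a) trace(a^2 b a b a) - trace(a^2 b a b)  (reduce the a square) = x^3*z^2 - x^2*y*z - x^3 - 2*x*z^2 + y*z + 3*x
trace(b^-1 a^4 b a) = trace(a^4 b a) trace(b) - trace(a^4 b a b)  (eliminate b^-1) = x^4*y*z - x^3*y^2 - x^3*z^2 - 2*x^2*y*z + x^3 + 2*x*y^2 + 2*x*z^2 - 3*x
trace(a^-1 b^-1 a^4 b) = trace(b^-1 a^4 b) trace(a) - trace(b^-1 a^4 b a)  (eliminate a^-1) = -x^4*y*z + x^5 + x^3*y^2 + x^3*z^2 + 2*x^2*y*z - 5*x^3 - 2*x*y^2 - 2*x*z^2 + 5*x
trace(b^-1 a^4 b^-1 a^-1) = trace(a^-1 b^-1 a^4) trace(b) - trace(a^-1 b^-1 a^4 b)  (eliminate b^-1) = x^4*y*z - x^5 - x^3*z^2 - 3*x^2*y*z + 5*x^3 + 2*x*z^2 + y*z - 5*x
trace(b^-1 a^4 b^-1 a^-1 b^-1) = trace(b^-1 a^4 b^-1 a^-1) trace(b) - trace(b^-1 a^4 b^-1 a^-1 b)  (eliminate b^-1) = x^4*y^2*z - x^5*y - x^3*y*z^2 - 3*x^2*y^2*z + 4*x^3*y + 2*x*y*z^2 + x^2*z + y^2*z - 3*x*y - z

x^4*y^2*z - x^5*y - x^3*y*z^2 - 3*x^2*y^2*z + 4*x^3*y + 2*x*y*z^2 + x^2*z + y^2*z - 3*x*y - z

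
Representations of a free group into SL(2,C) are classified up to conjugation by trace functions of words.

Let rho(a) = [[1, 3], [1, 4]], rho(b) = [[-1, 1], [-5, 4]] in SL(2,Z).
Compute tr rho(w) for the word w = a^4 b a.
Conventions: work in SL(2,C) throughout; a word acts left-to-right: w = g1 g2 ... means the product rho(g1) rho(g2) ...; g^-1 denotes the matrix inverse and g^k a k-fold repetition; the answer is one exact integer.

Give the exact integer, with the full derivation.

rho(a) = [[1, 3], [1, 4]]
... * rho(a) = [[1, 3], [1, 4]]  ->  [[4, 15], [5, 19]]
... * rho(a) = [[1, 3], [1, 4]]  ->  [[19, 72], [24, 91]]
... * rho(a) = [[1, 3], [1, 4]]  ->  [[91, 345], [115, 436]]
... * rho(b) = [[-1, 1], [-5, 4]]  ->  [[-1816, 1471], [-2295, 1859]]
... * rho(a) = [[1, 3], [1, 4]]  ->  [[-345, 436], [-436, 551]]
tr = -345 + 551 = 206

206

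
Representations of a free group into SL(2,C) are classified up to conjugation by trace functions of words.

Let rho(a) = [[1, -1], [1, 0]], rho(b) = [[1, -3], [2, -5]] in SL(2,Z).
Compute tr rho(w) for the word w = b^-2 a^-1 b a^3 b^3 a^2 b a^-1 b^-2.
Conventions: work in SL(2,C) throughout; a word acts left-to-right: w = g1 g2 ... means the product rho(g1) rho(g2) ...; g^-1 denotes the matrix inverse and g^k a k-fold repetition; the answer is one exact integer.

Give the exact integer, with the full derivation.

4

rho(b^-1) = [[-5, 3], [-2, 1]]
... * rho(b^-1) = [[-5, 3], [-2, 1]]  ->  [[19, -12], [8, -5]]
... * rho(a^-1) = [[0, 1], [-1, 1]]  ->  [[12, 7], [5, 3]]
... * rho(b) = [[1, -3], [2, -5]]  ->  [[26, -71], [11, -30]]
... * rho(a) = [[1, -1], [1, 0]]  ->  [[-45, -26], [-19, -11]]
... * rho(a) = [[1, -1], [1, 0]]  ->  [[-71, 45], [-30, 19]]
... * rho(a) = [[1, -1], [1, 0]]  ->  [[-26, 71], [-11, 30]]
... * rho(b) = [[1, -3], [2, -5]]  ->  [[116, -277], [49, -117]]
... * rho(b) = [[1, -3], [2, -5]]  ->  [[-438, 1037], [-185, 438]]
... * rho(b) = [[1, -3], [2, -5]]  ->  [[1636, -3871], [691, -1635]]
... * rho(a) = [[1, -1], [1, 0]]  ->  [[-2235, -1636], [-944, -691]]
... * rho(a) = [[1, -1], [1, 0]]  ->  [[-3871, 2235], [-1635, 944]]
... * rho(b) = [[1, -3], [2, -5]]  ->  [[599, 438], [253, 185]]
... * rho(a^-1) = [[0, 1], [-1, 1]]  ->  [[-438, 1037], [-185, 438]]
... * rho(b^-1) = [[-5, 3], [-2, 1]]  ->  [[116, -277], [49, -117]]
... * rho(b^-1) = [[-5, 3], [-2, 1]]  ->  [[-26, 71], [-11, 30]]
tr = -26 + 30 = 4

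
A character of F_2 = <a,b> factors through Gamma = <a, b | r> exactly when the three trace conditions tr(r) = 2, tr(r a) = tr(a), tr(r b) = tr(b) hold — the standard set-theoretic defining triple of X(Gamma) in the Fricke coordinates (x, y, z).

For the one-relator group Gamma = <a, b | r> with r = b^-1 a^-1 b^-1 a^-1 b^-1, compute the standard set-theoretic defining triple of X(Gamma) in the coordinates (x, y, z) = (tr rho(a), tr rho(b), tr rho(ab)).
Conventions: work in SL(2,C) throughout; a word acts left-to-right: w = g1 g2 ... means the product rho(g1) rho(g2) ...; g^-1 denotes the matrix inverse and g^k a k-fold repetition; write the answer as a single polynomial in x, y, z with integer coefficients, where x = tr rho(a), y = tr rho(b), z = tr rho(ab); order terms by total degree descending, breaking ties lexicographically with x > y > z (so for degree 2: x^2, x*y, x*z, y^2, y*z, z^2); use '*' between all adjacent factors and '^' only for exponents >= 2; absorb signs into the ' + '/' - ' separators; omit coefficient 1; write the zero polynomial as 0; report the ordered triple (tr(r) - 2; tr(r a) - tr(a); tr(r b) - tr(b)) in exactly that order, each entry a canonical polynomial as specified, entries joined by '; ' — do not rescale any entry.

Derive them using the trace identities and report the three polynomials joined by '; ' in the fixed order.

y*z^2 - x*z - y - 2; x*y*z^2 - x^2*z - z^3 - x*y - x + 3*z; z^2 - y - 2

reduce: trace(b^-1) = trace(b) = y
reduce: trace(b^-2) = trace(b^-1)*trace(b) - trace(1) = y^2 - 2
trace(a b^-1) = trace(a)*trace(b) - trace(a b) = x*y - z
trace(b^-2 a) = trace(a b^-1)*trace(b) - trace(a) = x*y^2 - y*z - x
so trace(b^-2 a^-1) = trace(b^-2)*trace(a) - trace(b^-2 a) = y*z - x
reduce: trace(b^-1 a^-1 b^-2) = trace(b^-2 a^-1)*trace(b) - trace(b^-2 a^-1 b) = y^2*z - x*y - z
trace(b a b a) = trace(b a)*trace(b a) - trace(1)   [split at repeated b] = z^2 - 2
trace(a^-1 b a b) = trace(b a b)*trace(a) - trace(b a b a) = x*y*z - x^2 - z^2 + 2
trace(a b^-1 a^-1 b) = trace(a^-1 b a)*trace(b) - trace(a^-1 b a b) = -x*y*z + x^2 + y^2 + z^2 - 2
so trace(a b^-1 a^-1 b^-1) = trace(a b^-1 a^-1)*trace(b) - trace(a b^-1 a^-1 b) = x*y*z - x^2 - z^2 + 2
so trace(b^-1 a^-1 b^-2 a) = trace(a b^-1 a^-1 b^-1)*trace(b) - trace(a b^-1 a^-1) = x*y^2*z - x^2*y - y*z^2 + y
so trace(b^-1 a^-1 b^-1 a^-1 b^-1) = trace(b^-1 a^-1 b^-2)*trace(a) - trace(b^-1 a^-1 b^-2 a) = y*z^2 - x*z - y
trace(a^-1 b a b a^-1) = trace(a^-1 b a b)*trace(a) - trace(a^-1 b a b a) = x^2*y*z - x^3 - x*z^2 - y*z + 3*x
trace(b a b a b a) = trace(b a)*trace(b a b a) - trace(b^-1 a^-1)   [split at repeated b] = z^3 - 3*z
reduce: trace(b a b a^-1 b a) = trace(b a b a b)*trace(a) - trace(b a b a b a) = x*y*z^2 - x^2*z - z^3 - x*y + 3*z
trace(a^-1 b a b a^-1 b) = trace(b a b a^-1 b)*trace(a) - trace(b a b a^-1 b a) = x^2*y^2*z - x^3*y - 2*x*y*z^2 + x^2*z + z^3 + 2*x*y - 3*z
trace(a b a^-1 b^-1 a^-1 b) = trace(a^-1 b a b a^-1)*trace(b) - trace(a^-1 b a b a^-1 b) = x*y*z^2 - x^2*z - y^2*z - z^3 + x*y + 3*z
trace(a^-1 b^-1 a^-1 b^-1 a b) = trace(a b a^-1 b^-1 a^-1)*trace(b) - trace(a b a^-1 b^-1 a^-1 b) = -x*y*z^2 + x^2*z + y^2*z + z^3 - 3*z
trace(b^-1 a^-1 b^-1 a^-1 b^-1 a) = trace(a^-1 b^-1 a^-1 b^-1 a)*trace(b) - trace(a^-1 b^-1 a^-1 b^-1 a b) = x*y*z^2 - x^2*z - z^3 - x*y + 3*z
assemble the triple (trace(r) - 2; trace(r a) - x; trace(r b) - y)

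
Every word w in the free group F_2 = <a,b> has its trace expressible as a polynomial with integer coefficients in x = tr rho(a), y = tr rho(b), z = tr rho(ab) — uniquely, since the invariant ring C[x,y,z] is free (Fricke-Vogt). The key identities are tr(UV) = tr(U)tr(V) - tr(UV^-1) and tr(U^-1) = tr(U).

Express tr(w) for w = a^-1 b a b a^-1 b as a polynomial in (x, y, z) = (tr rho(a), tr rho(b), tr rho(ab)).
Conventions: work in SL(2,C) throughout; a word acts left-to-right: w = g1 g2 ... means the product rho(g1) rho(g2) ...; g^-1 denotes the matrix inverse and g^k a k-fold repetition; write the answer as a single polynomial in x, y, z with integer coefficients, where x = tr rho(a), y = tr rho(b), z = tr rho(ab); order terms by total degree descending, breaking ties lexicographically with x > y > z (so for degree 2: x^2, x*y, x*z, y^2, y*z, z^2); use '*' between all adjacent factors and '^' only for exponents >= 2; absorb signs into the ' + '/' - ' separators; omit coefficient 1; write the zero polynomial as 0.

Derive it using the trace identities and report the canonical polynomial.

x^2*y^2*z - x^3*y - 2*x*y*z^2 + x^2*z + z^3 + 2*x*y - 3*z

use: tr(a b^2) = tr(b) tr(a b) - tr(a) = y*z - x
tr(b a b^2) = tr(b) tr(a b^2) - tr(a b) = y^2*z - x*y - z
tr(a b a b) = tr(b a) tr(b a) - tr(1) = z^2 - 2
tr(a b a) = tr(a) tr(b a) - tr(b) = x*z - y
tr(b a b^2 a) = tr(b) tr(a b a b) - tr(a b a) = y*z^2 - x*z - y
tr(b a^-1 b a b) = tr(b a b^2) tr(a) - tr(b a b^2 a) = x*y^2*z - x^2*y - y*z^2 + y
use: tr(b a b a b a) = tr(b a b a) tr(b a) - tr(a b) = z^3 - 3*z
tr(b a^-1 b a b a) = tr(b a b a b) tr(a) - tr(b a b a b a) = x*y*z^2 - x^2*z - z^3 - x*y + 3*z
tr(a^-1 b a b a^-1 b) = tr(b a^-1 b a b) tr(a) - tr(b a^-1 b a b a) = x^2*y^2*z - x^3*y - 2*x*y*z^2 + x^2*z + z^3 + 2*x*y - 3*z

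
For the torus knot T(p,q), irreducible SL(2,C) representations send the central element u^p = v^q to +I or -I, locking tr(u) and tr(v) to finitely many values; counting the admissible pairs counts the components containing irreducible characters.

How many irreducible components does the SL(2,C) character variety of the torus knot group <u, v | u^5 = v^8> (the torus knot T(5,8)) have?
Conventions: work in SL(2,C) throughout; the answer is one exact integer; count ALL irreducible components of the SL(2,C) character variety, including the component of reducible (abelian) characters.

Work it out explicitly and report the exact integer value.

15

In the torus knot group T(5,8), u^5 = v^8 is central, so an irreducible representation sends it to +I or -I (Schur).
On an irreducible component, tr(u) is locked at 2*cos(pi*alpha/5) for some alpha in 1..4, and tr(v) at 2*cos(pi*beta/8) for some beta in 1..7.
u^5 = (-1)^alpha I and v^8 = (-1)^beta I must agree, so alpha and beta have equal parity.
Counting: 2 odd alphas x 4 odd betas + 2 even alphas x 3 even betas = 8 + 6 = 14.
That is 14 components of irreducible characters, and with the reducible (abelian) component the total is 15.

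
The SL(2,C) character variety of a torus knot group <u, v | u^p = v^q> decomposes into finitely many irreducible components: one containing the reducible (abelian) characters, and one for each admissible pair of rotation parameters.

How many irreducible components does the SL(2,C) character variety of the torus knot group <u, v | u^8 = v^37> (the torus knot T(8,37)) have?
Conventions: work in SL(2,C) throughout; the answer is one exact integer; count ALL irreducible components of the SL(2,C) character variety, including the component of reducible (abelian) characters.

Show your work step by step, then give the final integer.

127

In the torus knot group T(8,37), u^8 = v^37 is central, so an irreducible representation sends it to +I or -I (Schur).
On an irreducible component, tr(u) is locked at 2*cos(pi*alpha/8) for some alpha in 1..7, and tr(v) at 2*cos(pi*beta/37) for some beta in 1..36.
u^8 = (-1)^alpha I and v^37 = (-1)^beta I must agree, so alpha and beta have equal parity.
count pairs: odd alpha (4 choices) x odd beta (18), plus even alpha (3) x even beta (18): 4*18 + 3*18 = 126.
That is 126 components of irreducible characters, and with the reducible (abelian) component the total is 127.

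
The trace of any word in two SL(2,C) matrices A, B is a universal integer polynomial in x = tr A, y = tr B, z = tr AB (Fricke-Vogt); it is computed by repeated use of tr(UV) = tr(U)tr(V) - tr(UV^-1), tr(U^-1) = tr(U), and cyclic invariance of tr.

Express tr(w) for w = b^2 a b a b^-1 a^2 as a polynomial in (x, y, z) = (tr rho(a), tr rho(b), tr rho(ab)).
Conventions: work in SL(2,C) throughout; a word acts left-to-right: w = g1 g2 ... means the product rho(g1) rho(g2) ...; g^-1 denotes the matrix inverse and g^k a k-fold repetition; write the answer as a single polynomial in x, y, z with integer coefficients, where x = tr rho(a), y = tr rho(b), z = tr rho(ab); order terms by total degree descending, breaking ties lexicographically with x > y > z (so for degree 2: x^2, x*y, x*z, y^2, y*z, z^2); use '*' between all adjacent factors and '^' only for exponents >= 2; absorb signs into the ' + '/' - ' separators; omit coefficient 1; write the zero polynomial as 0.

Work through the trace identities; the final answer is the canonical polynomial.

x^2*y^2*z^2 - x^3*y*z - x*y^3*z - x*y*z^3 + x^2*z^2 + 3*x*y*z - x^2 - z^2 + 2

apply: trace(b a b a) = trace(a b) trace(a b) - trace(1)  (split on a) = z^2 - 2
use: trace(b a b) = trace(b) trace(a b) - trace(a)  (reduce the b square) = y*z - x
trace(b a b a^2) = trace(a) trace(b a b a) - trace(b a b)  (reduce the a square) = x*z^2 - y*z - x
trace(a b a^3 b) = trace(a) trace(b a b a^2) - trace(b a b a)  (reduce the a square) = x^2*z^2 - x*y*z - x^2 - z^2 + 2
trace(a b a) = trace(a) trace(b a) - trace(b)  (reduce the a square) = x*z - y
use: trace(a^2 b a) = trace(a) trace(a b a) - trace(a b)  (reduce the a square) = x^2*z - x*y - z
use: trace(a b a^3) = trace(a) trace(a^2 b a) - trace(a^2 b)  (reduce the a square) = x^3*z - x^2*y - 2*x*z + y
apply: trace(a^2 b^2 a b a) = trace(b) trace(a b a^3 b) - trace(a b a^3)  (reduce the b square) = x^2*y*z^2 - x^3*z - x*y^2*z - y*z^2 + 2*x*z + y
trace(a b a b a b) = trace(b a b a) trace(b a) - trace(a b)  (split on b) = z^3 - 3*z
trace(b^2 a b a b a) = trace(b) trace(a b a b a b) - trace(a b a b a)  (reduce the b square) = y*z^3 - x*z^2 - 2*y*z + x
apply: trace(a b a b^2) = trace(b) trace(a b a b) - trace(a b a)  (reduce the b square) = y*z^2 - x*z - y
apply: trace(b^2 a b a b) = trace(b) trace(a b a b^2) - trace(a b a b)  (reduce the b square) = y^2*z^2 - x*y*z - y^2 - z^2 + 2
apply: trace(a^2 b^2 a b a b) = trace(a) trace(b^2 a b a b a) - trace(b^2 a b a b)  (reduce the a square) = x*y*z^3 - x^2*z^2 - y^2*z^2 - x*y*z + x^2 + y^2 + z^2 - 2
trace(b^2 a b a b^-1 a^2) = trace(a^2 b^2 a b a) trace(b) - trace(a^2 b^2 a b a b)  (eliminate b^-1) = x^2*y^2*z^2 - x^3*y*z - x*y^3*z - x*y*z^3 + x^2*z^2 + 3*x*y*z - x^2 - z^2 + 2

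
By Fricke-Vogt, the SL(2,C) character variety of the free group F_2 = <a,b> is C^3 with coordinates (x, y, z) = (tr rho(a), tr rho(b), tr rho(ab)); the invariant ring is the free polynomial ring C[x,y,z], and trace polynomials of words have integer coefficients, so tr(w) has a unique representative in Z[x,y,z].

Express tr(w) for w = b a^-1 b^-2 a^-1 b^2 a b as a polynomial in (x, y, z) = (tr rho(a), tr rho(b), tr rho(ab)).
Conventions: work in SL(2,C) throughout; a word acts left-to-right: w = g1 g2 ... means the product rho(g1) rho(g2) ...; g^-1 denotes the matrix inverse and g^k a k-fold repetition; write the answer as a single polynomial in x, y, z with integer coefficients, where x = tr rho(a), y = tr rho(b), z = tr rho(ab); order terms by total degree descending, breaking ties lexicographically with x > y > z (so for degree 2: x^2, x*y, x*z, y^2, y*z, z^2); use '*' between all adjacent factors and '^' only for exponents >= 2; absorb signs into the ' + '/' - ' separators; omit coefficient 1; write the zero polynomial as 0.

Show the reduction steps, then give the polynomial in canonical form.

tr(a b^2) = tr(b) tr(a b) - tr(a)  (reduce the b square) = y*z - x
tr(b^2 a b) = tr(b) tr(a b^2) - tr(a b)  (reduce the b square) = y^2*z - x*y - z
tr(b^2 a b^2) = tr(b) tr(b^2 a b) - tr(b^2 a)  (reduce the b square) = y^3*z - x*y^2 - 2*y*z + x
tr(a b a b) = tr(b a) tr(b a) - tr(1)  (split on b) = z^2 - 2
tr(a b a) = tr(a) tr(b a) - tr(b)  (reduce the a square) = x*z - y
tr(a b^2 a b) = tr(b) tr(a b a b) - tr(a b a)  (reduce the b square) = y*z^2 - x*z - y
tr(a^2) = tr(a) tr(a) - tr(1)  (reduce the a square) = x^2 - 2
tr(a b^2 a) = tr(b) tr(a^2 b) - tr(a^2)  (reduce the b square) = x*y*z - x^2 - y^2 + 2
tr(b^2 a b^2 a) = tr(b) tr(a b^2 a b) - tr(a b^2 a)  (reduce the b square) = y^2*z^2 - 2*x*y*z + x^2 - 2
tr(b^2 a b^2 a^-1) = tr(b^2 a b^2) tr(a) - tr(b^2 a b^2 a)  (eliminate a^-1) = x*y^3*z - x^2*y^2 - y^2*z^2 + 2
tr(a^-1 b^2 a b^2 a^-1) = tr(b^2 a b^2 a^-1) tr(a) - tr(b^2 a b^2)  (eliminate a^-1) = x^2*y^3*z - x^3*y^2 - x*y^2*z^2 - y^3*z + x*y^2 + 2*y*z + x
tr(b^3 a b^2) = tr(b) tr(b a b^3) - tr(b a b^2)  (reduce the b square) = y^4*z - x*y^3 - 3*y^2*z + 2*x*y + z
tr(b^3 a b^2 a) = tr(b) tr(b a b^2 a b) - tr(b a b^2 a)  (reduce the b square) = y^3*z^2 - 2*x*y^2*z + x^2*y - y*z^2 + x*z - y
tr(b^2 a b^2 a^-1 b) = tr(b^3 a b^2) tr(a) - tr(b^3 a b^2 a)  (eliminate a^-1) = x*y^4*z - x^2*y^3 - y^3*z^2 - x*y^2*z + x^2*y + y*z^2 + y
tr(a b a b a b) = tr(b a) tr(b a b a) - tr(b^-1 a^-1)  (split on b) = z^3 - 3*z
tr(a b a b a) = tr(a) tr(b a b a) - tr(b a b)  (reduce the a square) = x*z^2 - y*z - x
tr(a b a b^2 a b) = tr(b) tr(a b a b a b) - tr(a b a b a)  (reduce the b square) = y*z^3 - x*z^2 - 2*y*z + x
tr(a^2 b a) = tr(a) tr(a b a) - tr(a b)  (reduce the a square) = x^2*z - x*y - z
tr(a b a b^2 a) = tr(b) tr(a^2 b a b) - tr(a^2 b a)  (reduce the b square) = x*y*z^2 - x^2*z - y^2*z + z
tr(b a b^2 a b^2 a) = tr(b) tr(a b a b^2 a b) - tr(a b a b^2 a)  (reduce the b square) = y^2*z^3 - 2*x*y*z^2 + x^2*z - y^2*z + x*y - z
tr(b^2 a b^2 a^-1 b a) = tr(b a b^2 a b^2) tr(a) - tr(b a b^2 a b^2 a)  (eliminate a^-1) = x*y^3*z^2 - 2*x^2*y^2*z - y^2*z^3 + x^3*y + x*y*z^2 + y^2*z - 2*x*y + z
tr(a^-1 b^2 a b^2 a^-1 b) = tr(b^2 a b^2 a^-1 b) tr(a) - tr(b^2 a b^2 a^-1 b a)  (eliminate a^-1) = x^2*y^4*z - x^3*y^3 - 2*x*y^3*z^2 + x^2*y^2*z + y^2*z^3 - y^2*z + 3*x*y - z
tr(a^-1 b^2 a b^2 a^-1 b^-1) = tr(a^-1 b^2 a b^2 a^-1) tr(b) - tr(a^-1 b^2 a b^2 a^-1 b)  (eliminate b^-1) = x*y^3*z^2 - x^2*y^2*z - y^4*z - y^2*z^3 + x*y^3 + 3*y^2*z - 2*x*y + z
tr(b a^-1 b^-2 a^-1 b^2 a b) = tr(a^-1 b^2 a b^2 a^-1 b^-1) tr(b) - tr(a^-1 b^2 a b^2 a^-1)  (eliminate b^-1) = x*y^4*z^2 - 2*x^2*y^3*z - y^5*z - y^3*z^3 + x^3*y^2 + x*y^4 + x*y^2*z^2 + 4*y^3*z - 3*x*y^2 - y*z - x

x*y^4*z^2 - 2*x^2*y^3*z - y^5*z - y^3*z^3 + x^3*y^2 + x*y^4 + x*y^2*z^2 + 4*y^3*z - 3*x*y^2 - y*z - x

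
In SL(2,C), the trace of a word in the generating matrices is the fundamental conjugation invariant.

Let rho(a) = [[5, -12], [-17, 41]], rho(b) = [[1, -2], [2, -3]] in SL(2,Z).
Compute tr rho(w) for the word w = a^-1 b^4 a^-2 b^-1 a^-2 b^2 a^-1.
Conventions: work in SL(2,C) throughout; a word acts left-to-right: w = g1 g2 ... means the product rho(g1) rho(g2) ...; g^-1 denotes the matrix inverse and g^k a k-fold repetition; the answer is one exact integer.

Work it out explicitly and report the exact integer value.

rho(a^-1) = [[41, 12], [17, 5]]
... * rho(b) = [[1, -2], [2, -3]]  ->  [[65, -118], [27, -49]]
... * rho(b) = [[1, -2], [2, -3]]  ->  [[-171, 224], [-71, 93]]
... * rho(b) = [[1, -2], [2, -3]]  ->  [[277, -330], [115, -137]]
... * rho(b) = [[1, -2], [2, -3]]  ->  [[-383, 436], [-159, 181]]
... * rho(a^-1) = [[41, 12], [17, 5]]  ->  [[-8291, -2416], [-3442, -1003]]
... * rho(a^-1) = [[41, 12], [17, 5]]  ->  [[-381003, -111572], [-158173, -46319]]
... * rho(b^-1) = [[-3, 2], [-2, 1]]  ->  [[1366153, -873578], [567157, -362665]]
... * rho(a^-1) = [[41, 12], [17, 5]]  ->  [[41161447, 12025946], [17088132, 4992559]]
... * rho(a^-1) = [[41, 12], [17, 5]]  ->  [[1892060409, 554067094], [785486915, 230020379]]
... * rho(b) = [[1, -2], [2, -3]]  ->  [[3000194597, -5446322100], [1245527673, -2261034967]]
... * rho(b) = [[1, -2], [2, -3]]  ->  [[-7892449603, 10338577106], [-3276542261, 4292049555]]
... * rho(a^-1) = [[41, 12], [17, 5]]  ->  [[-147834622921, -43016509706], [-61373390266, -17858259357]]
tr = -147834622921 + -17858259357 = -165692882278

-165692882278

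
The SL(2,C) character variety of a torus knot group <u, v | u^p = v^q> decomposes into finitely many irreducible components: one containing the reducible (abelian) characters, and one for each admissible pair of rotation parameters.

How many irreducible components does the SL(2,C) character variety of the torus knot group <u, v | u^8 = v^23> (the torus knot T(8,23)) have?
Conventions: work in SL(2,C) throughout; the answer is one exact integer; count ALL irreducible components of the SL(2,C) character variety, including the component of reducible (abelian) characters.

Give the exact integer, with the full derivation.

In the torus knot group T(8,23), u^8 = v^23 is central, so an irreducible representation sends it to +I or -I (Schur).
This locks tr(u) to 2*cos(pi*alpha/8), alpha in 1..7, and tr(v) to 2*cos(pi*beta/23), beta in 1..22, on each component of irreducible characters.
Consistency of u^8 = (-1)^alpha I with v^23 = (-1)^beta I forces alpha = beta (mod 2).
count pairs: odd alpha (4 choices) x odd beta (11), plus even alpha (3) x even beta (11): 4*11 + 3*11 = 77.
That is 77 components of irreducible characters, and with the reducible (abelian) component the total is 78.

78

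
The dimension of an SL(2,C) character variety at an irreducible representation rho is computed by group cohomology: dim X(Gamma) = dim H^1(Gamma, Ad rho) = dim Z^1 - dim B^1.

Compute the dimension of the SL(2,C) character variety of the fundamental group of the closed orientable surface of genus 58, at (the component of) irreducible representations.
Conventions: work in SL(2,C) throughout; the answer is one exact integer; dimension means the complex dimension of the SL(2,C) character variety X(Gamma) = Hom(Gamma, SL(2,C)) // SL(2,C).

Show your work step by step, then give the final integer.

342

Gamma = pi_1(Sigma_58) = < a_1, b_1, ..., a_58, b_58 | prod [a_i, b_i] > has 2g = 116 generators and 1 relator.
Unconstrained cocycle data is one sl_2 vector per generator (348 dimensions), cut by the relator condition d_2(z) = 0.
H^2 = coker(d_2) is dual to H^0 = 0 at irreducible rho (Poincare duality), so d_2 is onto: dim Z^1 = 345.
dim B^1 = 3 (coboundaries, injective at irreducible rho).
Hence dim X = 345 - 3 = 342.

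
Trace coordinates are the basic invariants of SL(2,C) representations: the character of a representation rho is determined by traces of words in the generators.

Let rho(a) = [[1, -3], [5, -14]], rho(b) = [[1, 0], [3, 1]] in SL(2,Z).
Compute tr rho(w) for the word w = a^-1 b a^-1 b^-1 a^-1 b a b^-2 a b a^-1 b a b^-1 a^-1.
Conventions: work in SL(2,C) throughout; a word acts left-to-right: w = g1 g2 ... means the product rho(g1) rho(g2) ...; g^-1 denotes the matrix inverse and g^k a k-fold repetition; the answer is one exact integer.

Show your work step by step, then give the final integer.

rho(a^-1) = [[-14, 3], [-5, 1]]
... * rho(b) = [[1, 0], [3, 1]]  ->  [[-5, 3], [-2, 1]]
... * rho(a^-1) = [[-14, 3], [-5, 1]]  ->  [[55, -12], [23, -5]]
... * rho(b^-1) = [[1, 0], [-3, 1]]  ->  [[91, -12], [38, -5]]
... * rho(a^-1) = [[-14, 3], [-5, 1]]  ->  [[-1214, 261], [-507, 109]]
... * rho(b) = [[1, 0], [3, 1]]  ->  [[-431, 261], [-180, 109]]
... * rho(a) = [[1, -3], [5, -14]]  ->  [[874, -2361], [365, -986]]
... * rho(b^-1) = [[1, 0], [-3, 1]]  ->  [[7957, -2361], [3323, -986]]
... * rho(b^-1) = [[1, 0], [-3, 1]]  ->  [[15040, -2361], [6281, -986]]
... * rho(a) = [[1, -3], [5, -14]]  ->  [[3235, -12066], [1351, -5039]]
... * rho(b) = [[1, 0], [3, 1]]  ->  [[-32963, -12066], [-13766, -5039]]
... * rho(a^-1) = [[-14, 3], [-5, 1]]  ->  [[521812, -110955], [217919, -46337]]
... * rho(b) = [[1, 0], [3, 1]]  ->  [[188947, -110955], [78908, -46337]]
... * rho(a) = [[1, -3], [5, -14]]  ->  [[-365828, 986529], [-152777, 411994]]
... * rho(b^-1) = [[1, 0], [-3, 1]]  ->  [[-3325415, 986529], [-1388759, 411994]]
... * rho(a^-1) = [[-14, 3], [-5, 1]]  ->  [[41623165, -8989716], [17382656, -3754283]]
tr = 41623165 + -3754283 = 37868882

37868882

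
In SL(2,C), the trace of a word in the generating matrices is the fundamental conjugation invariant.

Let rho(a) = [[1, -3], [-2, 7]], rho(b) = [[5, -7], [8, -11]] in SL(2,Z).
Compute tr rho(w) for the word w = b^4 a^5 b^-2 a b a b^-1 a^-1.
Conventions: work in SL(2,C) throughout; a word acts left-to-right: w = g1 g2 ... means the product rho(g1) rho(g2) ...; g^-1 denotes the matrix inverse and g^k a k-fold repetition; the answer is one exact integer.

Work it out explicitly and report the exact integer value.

-40408264961982

rho(b) = [[5, -7], [8, -11]]
... * rho(b) = [[5, -7], [8, -11]]  ->  [[-31, 42], [-48, 65]]
... * rho(b) = [[5, -7], [8, -11]]  ->  [[181, -245], [280, -379]]
... * rho(b) = [[5, -7], [8, -11]]  ->  [[-1055, 1428], [-1632, 2209]]
... * rho(a) = [[1, -3], [-2, 7]]  ->  [[-3911, 13161], [-6050, 20359]]
... * rho(a) = [[1, -3], [-2, 7]]  ->  [[-30233, 103860], [-46768, 160663]]
... * rho(a) = [[1, -3], [-2, 7]]  ->  [[-237953, 817719], [-368094, 1264945]]
... * rho(a) = [[1, -3], [-2, 7]]  ->  [[-1873391, 6437892], [-2897984, 9958897]]
... * rho(a) = [[1, -3], [-2, 7]]  ->  [[-14749175, 50685417], [-22815778, 78406231]]
... * rho(b^-1) = [[-11, 7], [-8, 5]]  ->  [[-243242411, 150182860], [-376276290, 232320709]]
... * rho(b^-1) = [[-11, 7], [-8, 5]]  ->  [[1474203641, -951782577], [2280473518, -1472330485]]
... * rho(a) = [[1, -3], [-2, 7]]  ->  [[3377768795, -11085088962], [5225134488, -17147733949]]
... * rho(b) = [[5, -7], [8, -11]]  ->  [[-71791867721, 98291597017], [-111056199152, 152049132023]]
... * rho(a) = [[1, -3], [-2, 7]]  ->  [[-268375061755, 903416782282], [-415154463198, 1397512521617]]
... * rho(b^-1) = [[-11, 7], [-8, 5]]  ->  [[-4275208578951, 2638458479125], [-6613401077758, 4081481365699]]
... * rho(a^-1) = [[7, 3], [2, 1]]  ->  [[-24649543094407, -10187167257728], [-38130844812908, -15758721867575]]
tr = -24649543094407 + -15758721867575 = -40408264961982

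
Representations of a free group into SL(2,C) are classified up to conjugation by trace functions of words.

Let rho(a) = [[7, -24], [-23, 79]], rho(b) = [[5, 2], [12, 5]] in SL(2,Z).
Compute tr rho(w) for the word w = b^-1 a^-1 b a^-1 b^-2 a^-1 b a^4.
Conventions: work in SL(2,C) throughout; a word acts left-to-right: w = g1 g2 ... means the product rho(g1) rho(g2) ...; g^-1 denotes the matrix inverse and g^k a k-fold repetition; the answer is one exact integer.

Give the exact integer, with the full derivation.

rho(b^-1) = [[5, -2], [-12, 5]]
... * rho(a^-1) = [[79, 24], [23, 7]]  ->  [[349, 106], [-833, -253]]
... * rho(b) = [[5, 2], [12, 5]]  ->  [[3017, 1228], [-7201, -2931]]
... * rho(a^-1) = [[79, 24], [23, 7]]  ->  [[266587, 81004], [-636292, -193341]]
... * rho(b^-1) = [[5, -2], [-12, 5]]  ->  [[360887, -128154], [-861368, 305879]]
... * rho(b^-1) = [[5, -2], [-12, 5]]  ->  [[3342283, -1362544], [-7977388, 3252131]]
... * rho(a^-1) = [[79, 24], [23, 7]]  ->  [[232701845, 70676984], [-555414639, -168692395]]
... * rho(b) = [[5, 2], [12, 5]]  ->  [[2011633033, 818788610], [-4801381935, -1954291253]]
... * rho(a) = [[7, -24], [-23, 79]]  ->  [[-4750706799, 16405107398], [11339025274, -39155842547]]
... * rho(a) = [[7, -24], [-23, 79]]  ->  [[-410572417747, 1410020447618], [979957555499, -3365448167789]]
... * rho(a) = [[7, -24], [-23, 79]]  ->  [[-35304477219443, 121245353387750], [84265010747640, -289389386587307]]
... * rho(a) = [[7, -24], [-23, 79]]  ->  [[-3035774468454351, 10425690370898882], [7245810966741541, -24884121798340613]]
tr = -3035774468454351 + -24884121798340613 = -27919896266794964

-27919896266794964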